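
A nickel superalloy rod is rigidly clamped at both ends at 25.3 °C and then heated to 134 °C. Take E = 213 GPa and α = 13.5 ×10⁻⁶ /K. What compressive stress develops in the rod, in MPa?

313 MPa

ΔT = 108.7 K. Constrained thermal stress σ = E·α·ΔT = 213.0×10³ MPa × 13.5×10⁻⁶ × 108.7 = 313 MPa (compressive).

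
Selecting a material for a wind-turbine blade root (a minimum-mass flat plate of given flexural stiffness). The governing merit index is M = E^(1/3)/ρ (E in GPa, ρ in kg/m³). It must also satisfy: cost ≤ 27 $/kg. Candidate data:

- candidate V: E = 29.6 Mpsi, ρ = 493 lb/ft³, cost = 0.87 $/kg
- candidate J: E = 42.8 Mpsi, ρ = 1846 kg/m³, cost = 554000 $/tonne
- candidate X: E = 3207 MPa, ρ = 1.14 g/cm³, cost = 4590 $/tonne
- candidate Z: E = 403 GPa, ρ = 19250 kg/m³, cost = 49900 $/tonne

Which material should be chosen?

candidate X

Screen on constraints: cost ≤ 27 $/kg. Survivors: candidate V, candidate X.
Normalizing units and computing the index:
  candidate V: E = 204.1 GPa, ρ = 7897 kg/m³
  candidate X: E = 3.207 GPa, ρ = 1140 kg/m³
  candidate X: M = 1.29×10⁻³
  candidate V: M = 0.746×10⁻³
The maximum is for candidate X.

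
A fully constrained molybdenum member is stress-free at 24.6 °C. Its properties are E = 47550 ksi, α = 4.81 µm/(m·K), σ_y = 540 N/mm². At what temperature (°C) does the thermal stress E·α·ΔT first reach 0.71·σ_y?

268 °C

E = 47550 ksi = 327.8 GPa.
σ_y = 540 N/mm² = 540.0 MPa.
E·α·ΔT = 383.4 MPa ⇒ ΔT = 383.4 / (327.8×10³ × 4.81×10⁻⁶) = 243.1 K.
T = 24.6 + 243.1 = 267.7 °C.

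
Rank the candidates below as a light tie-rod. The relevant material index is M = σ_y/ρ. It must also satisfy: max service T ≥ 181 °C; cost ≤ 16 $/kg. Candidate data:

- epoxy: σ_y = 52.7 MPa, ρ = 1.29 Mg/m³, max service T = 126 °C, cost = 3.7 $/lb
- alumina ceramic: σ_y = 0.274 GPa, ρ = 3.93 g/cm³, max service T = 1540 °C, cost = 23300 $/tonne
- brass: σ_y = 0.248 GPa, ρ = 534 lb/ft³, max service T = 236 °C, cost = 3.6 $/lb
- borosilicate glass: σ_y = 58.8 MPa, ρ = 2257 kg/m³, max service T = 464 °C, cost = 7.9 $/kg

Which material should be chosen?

brass

Screen on constraints: max service T ≥ 181 °C; cost ≤ 16 $/kg. Survivors: brass, borosilicate glass.
After converting to SI:
  brass: σ_y = 248.0 MPa, ρ = 8554 kg/m³
  borosilicate glass: σ_y = 58.80 MPa, ρ = 2257 kg/m³
  brass: M = 29.0 kN·m/kg
  borosilicate glass: M = 26.1 kN·m/kg
Highest index: brass.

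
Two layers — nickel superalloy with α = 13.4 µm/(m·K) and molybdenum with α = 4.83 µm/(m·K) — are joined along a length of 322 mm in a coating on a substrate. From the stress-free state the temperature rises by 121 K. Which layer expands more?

α(nickel superalloy) = 13.4×10⁻⁶/K vs α(molybdenum) = 4.83×10⁻⁶/K.
Higher α expands more for the same ΔT: nickel superalloy.

nickel superalloy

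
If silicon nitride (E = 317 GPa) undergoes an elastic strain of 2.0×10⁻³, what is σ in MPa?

634 MPa

σ = E·ε = 317000 MPa × 2.0×10⁻³ = 634 MPa.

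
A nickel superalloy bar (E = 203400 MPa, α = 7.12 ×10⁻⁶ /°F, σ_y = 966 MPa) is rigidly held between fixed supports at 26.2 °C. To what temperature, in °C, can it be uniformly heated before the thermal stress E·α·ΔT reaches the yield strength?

397 °C

E = 203400 MPa = 203.4 GPa.
α = 7.12×10⁻⁶/°F × 9/5 = 12.8×10⁻⁶/K.
E·α·ΔT = 966.0 MPa ⇒ ΔT = 966.0 / (203.4×10³ × 12.8×10⁻⁶) = 370.6 K.
T = 26.2 + 370.6 = 396.8 °C.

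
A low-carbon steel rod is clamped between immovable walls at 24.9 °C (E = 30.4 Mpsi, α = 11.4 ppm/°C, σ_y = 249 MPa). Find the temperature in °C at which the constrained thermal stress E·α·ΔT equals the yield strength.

129 °C

E = 30.4 Mpsi = 209.6 GPa.
E·α·ΔT = 249.0 MPa ⇒ ΔT = 249.0 / (209.6×10³ × 11.4×10⁻⁶) = 104.2 K.
T = 24.9 + 104.2 = 129.1 °C.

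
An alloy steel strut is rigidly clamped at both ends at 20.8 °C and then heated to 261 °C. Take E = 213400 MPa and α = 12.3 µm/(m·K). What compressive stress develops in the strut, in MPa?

E = 213400 MPa = 213.4 GPa.
ΔT = 240.2 K. Constrained thermal stress σ = E·α·ΔT = 213.4×10³ MPa × 12.3×10⁻⁶ × 240.2 = 630 MPa (compressive).

630 MPa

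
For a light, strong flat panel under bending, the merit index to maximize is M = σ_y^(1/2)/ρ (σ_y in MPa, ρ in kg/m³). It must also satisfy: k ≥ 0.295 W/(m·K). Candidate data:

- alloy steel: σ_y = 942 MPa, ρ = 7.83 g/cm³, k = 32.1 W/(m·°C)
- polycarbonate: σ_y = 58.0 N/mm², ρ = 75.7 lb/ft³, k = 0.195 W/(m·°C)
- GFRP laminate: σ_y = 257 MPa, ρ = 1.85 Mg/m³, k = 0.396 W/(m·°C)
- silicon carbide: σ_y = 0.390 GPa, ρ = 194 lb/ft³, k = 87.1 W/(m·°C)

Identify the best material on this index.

Screen on constraints: k ≥ 0.295 W/(m·K). Survivors: alloy steel, GFRP laminate, silicon carbide.
After converting to SI:
  alloy steel: σ_y = 942.0 MPa, ρ = 7830 kg/m³
  GFRP laminate: σ_y = 257.0 MPa, ρ = 1850 kg/m³
  silicon carbide: σ_y = 390.0 MPa, ρ = 3108 kg/m³
  GFRP laminate: M = 8.67×10⁻³
  silicon carbide: M = 6.35×10⁻³
  alloy steel: M = 3.92×10⁻³
GFRP laminate ranks first.

GFRP laminate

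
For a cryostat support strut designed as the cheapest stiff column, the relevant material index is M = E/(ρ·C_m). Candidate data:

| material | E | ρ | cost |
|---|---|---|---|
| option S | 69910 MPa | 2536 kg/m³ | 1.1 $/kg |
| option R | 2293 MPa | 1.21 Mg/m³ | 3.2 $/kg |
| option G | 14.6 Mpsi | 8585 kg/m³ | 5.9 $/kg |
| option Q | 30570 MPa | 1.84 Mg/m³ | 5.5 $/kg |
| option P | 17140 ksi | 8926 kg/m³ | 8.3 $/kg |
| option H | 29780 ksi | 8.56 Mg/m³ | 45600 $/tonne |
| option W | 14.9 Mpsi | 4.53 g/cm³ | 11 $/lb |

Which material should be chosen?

option S

In SI units:
  option S: E = 69.91 GPa, ρ = 2536 kg/m³, cost = 1.100 $/kg
  option R: E = 2.293 GPa, ρ = 1210 kg/m³, cost = 3.200 $/kg
  option G: E = 100.7 GPa, ρ = 8585 kg/m³, cost = 5.900 $/kg
  option Q: E = 30.57 GPa, ρ = 1840 kg/m³, cost = 5.500 $/kg
  option P: E = 118.2 GPa, ρ = 8926 kg/m³, cost = 8.300 $/kg
  option H: E = 205.3 GPa, ρ = 8560 kg/m³, cost = 45.60 $/kg
  option W: E = 102.7 GPa, ρ = 4530 kg/m³, cost = 24.25 $/kg
  option S: M = 25.1 MN·m per $
  option Q: M = 3.02 MN·m per $
  option G: M = 1.99 MN·m per $
  option P: M = 1.60 MN·m per $
  option W: M = 0.935 MN·m per $
  option R: M = 0.592 MN·m per $
  option H: M = 0.526 MN·m per $
Option S ranks first.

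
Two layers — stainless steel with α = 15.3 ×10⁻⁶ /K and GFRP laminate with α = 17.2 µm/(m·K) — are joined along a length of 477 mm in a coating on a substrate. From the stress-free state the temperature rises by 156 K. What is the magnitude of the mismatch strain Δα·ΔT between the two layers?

2.96×10⁻⁴

Δα = |15.3 − 17.2|×10⁻⁶/K = 1.90×10⁻⁶/K.
Mismatch strain = Δα·ΔT = 1.90×10⁻⁶ × 156.0 = 2.96×10⁻⁴.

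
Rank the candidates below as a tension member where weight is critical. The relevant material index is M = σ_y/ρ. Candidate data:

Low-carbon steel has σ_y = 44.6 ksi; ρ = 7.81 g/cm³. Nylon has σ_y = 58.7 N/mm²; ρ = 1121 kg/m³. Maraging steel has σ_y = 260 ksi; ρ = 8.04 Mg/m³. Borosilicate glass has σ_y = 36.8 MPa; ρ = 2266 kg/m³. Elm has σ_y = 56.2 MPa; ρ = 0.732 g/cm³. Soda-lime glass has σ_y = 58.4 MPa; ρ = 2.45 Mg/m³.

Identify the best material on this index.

maraging steel

Convert each candidate to consistent units, then evaluate M:
  low-carbon steel: σ_y = 307.5 MPa, ρ = 7810 kg/m³
  nylon: σ_y = 58.70 MPa, ρ = 1121 kg/m³
  maraging steel: σ_y = 1793 MPa, ρ = 8040 kg/m³
  borosilicate glass: σ_y = 36.80 MPa, ρ = 2266 kg/m³
  elm: σ_y = 56.20 MPa, ρ = 732.0 kg/m³
  soda-lime glass: σ_y = 58.40 MPa, ρ = 2450 kg/m³
  maraging steel: M = 223 kN·m/kg
  elm: M = 76.8 kN·m/kg
  nylon: M = 52.4 kN·m/kg
  low-carbon steel: M = 39.4 kN·m/kg
  soda-lime glass: M = 23.8 kN·m/kg
  borosilicate glass: M = 16.2 kN·m/kg
Maraging steel has the largest M.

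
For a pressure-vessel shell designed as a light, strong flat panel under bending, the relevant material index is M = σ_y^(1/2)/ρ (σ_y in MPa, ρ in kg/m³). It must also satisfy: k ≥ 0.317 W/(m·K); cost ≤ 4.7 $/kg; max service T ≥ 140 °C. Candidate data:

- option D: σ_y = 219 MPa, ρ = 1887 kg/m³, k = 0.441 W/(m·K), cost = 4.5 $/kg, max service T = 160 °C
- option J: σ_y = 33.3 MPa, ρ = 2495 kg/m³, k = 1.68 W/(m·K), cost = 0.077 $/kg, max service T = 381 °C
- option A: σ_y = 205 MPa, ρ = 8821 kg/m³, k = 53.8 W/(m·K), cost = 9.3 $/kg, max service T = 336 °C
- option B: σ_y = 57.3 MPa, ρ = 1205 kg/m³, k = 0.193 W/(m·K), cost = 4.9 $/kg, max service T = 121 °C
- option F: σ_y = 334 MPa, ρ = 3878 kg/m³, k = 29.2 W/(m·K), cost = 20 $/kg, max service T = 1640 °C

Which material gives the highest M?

Screen on constraints: k ≥ 0.317 W/(m·K); cost ≤ 4.7 $/kg; max service T ≥ 140 °C. Survivors: option D, option J.
Evaluate M for each candidate:
  option D: M = 7.84×10⁻³
  option J: M = 2.31×10⁻³
Highest index: option D.

option D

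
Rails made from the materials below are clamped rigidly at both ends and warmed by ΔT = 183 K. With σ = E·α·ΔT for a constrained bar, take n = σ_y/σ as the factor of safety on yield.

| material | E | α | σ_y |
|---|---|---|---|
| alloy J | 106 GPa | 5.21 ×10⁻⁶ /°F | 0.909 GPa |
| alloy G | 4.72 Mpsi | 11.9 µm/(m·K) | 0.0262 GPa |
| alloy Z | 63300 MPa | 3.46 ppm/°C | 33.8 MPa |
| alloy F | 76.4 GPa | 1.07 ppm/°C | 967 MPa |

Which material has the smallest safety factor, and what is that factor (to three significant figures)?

alloy G, n = 0.370

Per material, after unit conversion:
  alloy J: E = 106.0, α = 9.38, σ_y = 909.0 → σ = 182 MPa, n = 5.00
  alloy G: E = 32.54, α = 11.9, σ_y = 26.20 → σ = 70.9 MPa, n = 0.370
  alloy Z: E = 63.30, α = 3.46, σ_y = 33.80 → σ = 40.1 MPa, n = 0.843
  alloy F: E = 76.40, α = 1.07, σ_y = 967.0 → σ = 15.0 MPa, n = 64.6
Alloy G has the lowest safety factor, n = 0.370.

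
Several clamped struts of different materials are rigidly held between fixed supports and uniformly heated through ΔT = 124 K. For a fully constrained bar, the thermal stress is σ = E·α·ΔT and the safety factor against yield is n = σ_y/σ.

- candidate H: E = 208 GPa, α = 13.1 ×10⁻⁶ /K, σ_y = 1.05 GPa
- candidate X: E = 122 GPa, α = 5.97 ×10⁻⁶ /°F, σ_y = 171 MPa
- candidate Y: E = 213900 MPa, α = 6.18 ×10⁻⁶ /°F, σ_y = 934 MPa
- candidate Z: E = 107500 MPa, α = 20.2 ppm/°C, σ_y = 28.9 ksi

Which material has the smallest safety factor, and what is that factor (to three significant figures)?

candidate Z, n = 0.740

In consistent units (E in GPa, α in ×10⁻⁶/K, σ_y in MPa):
  candidate H: E = 208.0, α = 13.1, σ_y = 1050 → σ = 338 MPa, n = 3.11
  candidate X: E = 122.0, α = 10.7, σ_y = 171.0 → σ = 163 MPa, n = 1.05
  candidate Y: E = 213.9, α = 11.1, σ_y = 934.0 → σ = 295 MPa, n = 3.17
  candidate Z: E = 107.5, α = 20.2, σ_y = 199.3 → σ = 269 MPa, n = 0.740
The minimum is candidate Z at n = 0.740.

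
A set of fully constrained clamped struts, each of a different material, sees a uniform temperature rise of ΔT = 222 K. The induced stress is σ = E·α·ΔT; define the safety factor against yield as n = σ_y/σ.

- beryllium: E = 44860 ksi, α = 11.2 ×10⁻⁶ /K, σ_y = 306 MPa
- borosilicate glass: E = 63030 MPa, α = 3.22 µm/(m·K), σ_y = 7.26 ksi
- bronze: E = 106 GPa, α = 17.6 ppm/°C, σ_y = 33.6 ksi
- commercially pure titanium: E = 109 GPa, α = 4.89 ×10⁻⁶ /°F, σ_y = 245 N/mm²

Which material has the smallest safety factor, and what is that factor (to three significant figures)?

In consistent units (E in GPa, α in ×10⁻⁶/K, σ_y in MPa):
  beryllium: E = 309.3, α = 11.2, σ_y = 306.0 → σ = 769 MPa, n = 0.398
  borosilicate glass: E = 63.03, α = 3.22, σ_y = 50.06 → σ = 45.1 MPa, n = 1.11
  bronze: E = 106.0, α = 17.6, σ_y = 231.7 → σ = 414 MPa, n = 0.559
  commercially pure titanium: E = 109.0, α = 8.80, σ_y = 245.0 → σ = 213 MPa, n = 1.15
The minimum is beryllium at n = 0.398.

beryllium, n = 0.398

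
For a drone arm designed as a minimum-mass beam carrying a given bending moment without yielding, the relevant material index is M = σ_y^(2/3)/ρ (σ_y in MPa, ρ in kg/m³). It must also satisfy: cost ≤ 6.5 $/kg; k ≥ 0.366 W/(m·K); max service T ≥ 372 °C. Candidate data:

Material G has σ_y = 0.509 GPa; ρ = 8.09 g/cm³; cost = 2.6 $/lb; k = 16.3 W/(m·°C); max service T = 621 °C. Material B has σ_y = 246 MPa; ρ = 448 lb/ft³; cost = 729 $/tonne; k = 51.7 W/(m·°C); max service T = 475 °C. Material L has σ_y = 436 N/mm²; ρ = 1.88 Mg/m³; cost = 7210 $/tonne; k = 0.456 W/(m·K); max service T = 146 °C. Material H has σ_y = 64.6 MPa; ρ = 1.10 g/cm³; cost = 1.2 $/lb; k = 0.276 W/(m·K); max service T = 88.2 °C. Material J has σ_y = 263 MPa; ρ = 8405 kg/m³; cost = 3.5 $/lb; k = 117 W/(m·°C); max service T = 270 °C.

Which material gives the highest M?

material G

Screen on constraints: cost ≤ 6.5 $/kg; k ≥ 0.366 W/(m·K); max service T ≥ 372 °C. Survivors: material G, material B.
Putting every candidate on a common basis:
  material G: σ_y = 509.0 MPa, ρ = 8090 kg/m³
  material B: σ_y = 246.0 MPa, ρ = 7176 kg/m³
  material G: M = 7.88×10⁻³
  material B: M = 5.47×10⁻³
Material G has the largest M.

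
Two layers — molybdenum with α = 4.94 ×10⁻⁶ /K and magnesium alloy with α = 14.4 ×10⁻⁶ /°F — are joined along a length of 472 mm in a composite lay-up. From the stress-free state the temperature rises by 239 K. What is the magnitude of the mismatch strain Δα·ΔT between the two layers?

5.01×10⁻³

magnesium alloy: α = 14.4×10⁻⁶/°F × 9/5 = 25.9×10⁻⁶/K.
Δα = |4.94 − 25.9|×10⁻⁶/K = 21.0×10⁻⁶/K.
Mismatch strain = Δα·ΔT = 21.0×10⁻⁶ × 239.0 = 5.01×10⁻³.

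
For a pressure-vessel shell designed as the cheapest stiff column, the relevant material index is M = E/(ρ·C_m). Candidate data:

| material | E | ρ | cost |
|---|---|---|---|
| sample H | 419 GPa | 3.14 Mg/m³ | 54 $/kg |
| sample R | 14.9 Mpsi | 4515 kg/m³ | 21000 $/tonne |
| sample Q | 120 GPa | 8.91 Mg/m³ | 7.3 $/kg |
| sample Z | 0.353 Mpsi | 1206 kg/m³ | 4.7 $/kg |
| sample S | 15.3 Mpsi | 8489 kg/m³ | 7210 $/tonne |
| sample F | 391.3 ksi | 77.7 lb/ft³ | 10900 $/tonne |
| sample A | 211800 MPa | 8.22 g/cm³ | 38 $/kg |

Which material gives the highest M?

Convert each candidate to consistent units, then evaluate M:
  sample H: E = 419.0 GPa, ρ = 3140 kg/m³, cost = 54.00 $/kg
  sample R: E = 102.7 GPa, ρ = 4515 kg/m³, cost = 21.00 $/kg
  sample Q: E = 120.0 GPa, ρ = 8910 kg/m³, cost = 7.300 $/kg
  sample Z: E = 2.434 GPa, ρ = 1206 kg/m³, cost = 4.700 $/kg
  sample S: E = 105.5 GPa, ρ = 8489 kg/m³, cost = 7.210 $/kg
  sample F: E = 2.698 GPa, ρ = 1245 kg/m³, cost = 10.90 $/kg
  sample A: E = 211.8 GPa, ρ = 8220 kg/m³, cost = 38.00 $/kg
  sample H: M = 2.47 MN·m per $
  sample Q: M = 1.84 MN·m per $
  sample S: M = 1.72 MN·m per $
  sample R: M = 1.08 MN·m per $
  sample A: M = 0.678 MN·m per $
  sample Z: M = 0.429 MN·m per $
  sample F: M = 0.199 MN·m per $
Sample H has the largest M.

sample H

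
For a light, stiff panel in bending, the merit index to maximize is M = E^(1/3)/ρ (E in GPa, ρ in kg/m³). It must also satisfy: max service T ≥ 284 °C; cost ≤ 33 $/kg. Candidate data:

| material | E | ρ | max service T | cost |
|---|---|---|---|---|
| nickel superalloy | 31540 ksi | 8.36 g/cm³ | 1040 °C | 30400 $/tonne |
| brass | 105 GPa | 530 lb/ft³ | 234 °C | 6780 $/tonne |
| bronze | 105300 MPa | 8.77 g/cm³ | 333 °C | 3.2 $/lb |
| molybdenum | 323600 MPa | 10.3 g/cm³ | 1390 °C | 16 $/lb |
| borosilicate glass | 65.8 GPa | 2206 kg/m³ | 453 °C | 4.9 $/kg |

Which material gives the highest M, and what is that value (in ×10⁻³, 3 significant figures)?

Screen on constraints: max service T ≥ 284 °C; cost ≤ 33 $/kg. Survivors: nickel superalloy, bronze, borosilicate glass.
Normalizing units and computing the index:
  nickel superalloy: E = 217.5 GPa, ρ = 8360 kg/m³
  bronze: E = 105.3 GPa, ρ = 8770 kg/m³
  borosilicate glass: E = 65.80 GPa, ρ = 2206 kg/m³
  borosilicate glass: M = 1.83×10⁻³
  nickel superalloy: M = 0.719×10⁻³
  bronze: M = 0.538×10⁻³
Borosilicate glass has the largest M.

borosilicate glass, M = 1.83×10⁻³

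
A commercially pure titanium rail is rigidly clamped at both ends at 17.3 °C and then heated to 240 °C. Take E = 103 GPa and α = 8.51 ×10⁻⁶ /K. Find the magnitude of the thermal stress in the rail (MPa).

195 MPa

ΔT = 222.7 K. Constrained thermal stress σ = E·α·ΔT = 103.0×10³ MPa × 8.51×10⁻⁶ × 222.7 = 195 MPa (compressive).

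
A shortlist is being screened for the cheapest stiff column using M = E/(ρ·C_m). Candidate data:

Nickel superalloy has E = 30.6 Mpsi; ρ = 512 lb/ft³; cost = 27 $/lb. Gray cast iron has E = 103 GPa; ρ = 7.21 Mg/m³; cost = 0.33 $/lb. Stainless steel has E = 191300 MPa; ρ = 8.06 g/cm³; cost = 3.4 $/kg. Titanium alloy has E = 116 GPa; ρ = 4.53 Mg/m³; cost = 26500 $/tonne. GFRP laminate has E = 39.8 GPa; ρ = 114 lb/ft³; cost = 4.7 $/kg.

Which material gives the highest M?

gray cast iron

Putting every candidate on a common basis:
  nickel superalloy: E = 211.0 GPa, ρ = 8201 kg/m³, cost = 59.52 $/kg
  gray cast iron: E = 103.0 GPa, ρ = 7210 kg/m³, cost = 0.7275 $/kg
  stainless steel: E = 191.3 GPa, ρ = 8060 kg/m³, cost = 3.400 $/kg
  titanium alloy: E = 116.0 GPa, ρ = 4530 kg/m³, cost = 26.50 $/kg
  GFRP laminate: E = 39.80 GPa, ρ = 1826 kg/m³, cost = 4.700 $/kg
  gray cast iron: M = 19.6 MN·m per $
  stainless steel: M = 6.98 MN·m per $
  GFRP laminate: M = 4.64 MN·m per $
  titanium alloy: M = 0.966 MN·m per $
  nickel superalloy: M = 0.432 MN·m per $
The maximum is for gray cast iron.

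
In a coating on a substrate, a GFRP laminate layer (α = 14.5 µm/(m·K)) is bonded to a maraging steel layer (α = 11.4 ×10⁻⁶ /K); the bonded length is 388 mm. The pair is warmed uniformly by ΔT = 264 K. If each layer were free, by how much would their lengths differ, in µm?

318 µm

Δα = |14.5 − 11.4|×10⁻⁶/K = 3.10×10⁻⁶/K.
ΔL_mismatch = Δα·L·ΔT = 3.10×10⁻⁶ × 388.0 mm × 264.0 K = 318 µm.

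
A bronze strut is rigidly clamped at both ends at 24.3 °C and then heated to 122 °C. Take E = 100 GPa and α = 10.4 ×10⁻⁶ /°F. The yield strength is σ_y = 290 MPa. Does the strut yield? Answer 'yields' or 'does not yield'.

α = 10.4×10⁻⁶/°F × 9/5 = 18.7×10⁻⁶/K.
ΔT = 97.70 K. Constrained thermal stress σ = E·α·ΔT = 100.0×10³ MPa × 18.7×10⁻⁶ × 97.70 = 183 MPa (compressive).
Compare to σ_y = 290 MPa: σ < σ_y, so it does not yield.

does not yield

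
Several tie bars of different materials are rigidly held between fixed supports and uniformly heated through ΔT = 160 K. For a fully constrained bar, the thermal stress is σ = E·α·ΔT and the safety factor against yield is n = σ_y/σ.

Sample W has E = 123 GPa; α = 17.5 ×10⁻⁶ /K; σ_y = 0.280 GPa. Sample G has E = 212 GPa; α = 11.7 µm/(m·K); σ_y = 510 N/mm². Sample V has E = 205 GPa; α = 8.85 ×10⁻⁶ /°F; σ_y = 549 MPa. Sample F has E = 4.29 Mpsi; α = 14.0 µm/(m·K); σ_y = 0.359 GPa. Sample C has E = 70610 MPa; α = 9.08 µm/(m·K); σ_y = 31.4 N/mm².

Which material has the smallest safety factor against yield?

Converting E to GPa, α to ×10⁻⁶/K, σ_y to MPa, then σ and n for each:
  sample W: E = 123.0, α = 17.5, σ_y = 280.0 → σ = 344 MPa, n = 0.813
  sample G: E = 212.0, α = 11.7, σ_y = 510.0 → σ = 397 MPa, n = 1.29
  sample V: E = 205.0, α = 15.9, σ_y = 549.0 → σ = 523 MPa, n = 1.05
  sample F: E = 29.58, α = 14.0, σ_y = 359.0 → σ = 66.3 MPa, n = 5.42
  sample C: E = 70.61, α = 9.08, σ_y = 31.40 → σ = 103 MPa, n = 0.306
Smallest n: sample C with n = 0.306.

sample C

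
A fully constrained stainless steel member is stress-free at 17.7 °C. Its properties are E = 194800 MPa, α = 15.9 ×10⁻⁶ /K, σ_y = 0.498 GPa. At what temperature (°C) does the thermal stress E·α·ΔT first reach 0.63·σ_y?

119 °C

E = 194800 MPa = 194.8 GPa.
σ_y = 0.498 GPa = 498.0 MPa.
E·α·ΔT = 313.7 MPa ⇒ ΔT = 313.7 / (194.8×10³ × 15.9×10⁻⁶) = 101.3 K.
T = 17.7 + 101.3 = 119.0 °C.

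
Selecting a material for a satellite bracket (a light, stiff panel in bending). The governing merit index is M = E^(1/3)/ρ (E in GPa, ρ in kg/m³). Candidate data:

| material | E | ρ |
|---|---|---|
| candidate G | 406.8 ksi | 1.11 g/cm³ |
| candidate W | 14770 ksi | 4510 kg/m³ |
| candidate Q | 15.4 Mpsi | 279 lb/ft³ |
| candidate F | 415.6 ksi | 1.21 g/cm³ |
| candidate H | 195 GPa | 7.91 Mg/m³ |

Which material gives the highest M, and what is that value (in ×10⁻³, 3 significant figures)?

candidate G, M = 1.27×10⁻³

Putting every candidate on a common basis:
  candidate G: E = 2.805 GPa, ρ = 1110 kg/m³
  candidate W: E = 101.8 GPa, ρ = 4510 kg/m³
  candidate Q: E = 106.2 GPa, ρ = 4469 kg/m³
  candidate F: E = 2.865 GPa, ρ = 1210 kg/m³
  candidate H: E = 195.0 GPa, ρ = 7910 kg/m³
  candidate G: M = 1.27×10⁻³
  candidate F: M = 1.17×10⁻³
  candidate Q: M = 1.06×10⁻³
  candidate W: M = 1.04×10⁻³
  candidate H: M = 0.733×10⁻³
The maximum is for candidate G.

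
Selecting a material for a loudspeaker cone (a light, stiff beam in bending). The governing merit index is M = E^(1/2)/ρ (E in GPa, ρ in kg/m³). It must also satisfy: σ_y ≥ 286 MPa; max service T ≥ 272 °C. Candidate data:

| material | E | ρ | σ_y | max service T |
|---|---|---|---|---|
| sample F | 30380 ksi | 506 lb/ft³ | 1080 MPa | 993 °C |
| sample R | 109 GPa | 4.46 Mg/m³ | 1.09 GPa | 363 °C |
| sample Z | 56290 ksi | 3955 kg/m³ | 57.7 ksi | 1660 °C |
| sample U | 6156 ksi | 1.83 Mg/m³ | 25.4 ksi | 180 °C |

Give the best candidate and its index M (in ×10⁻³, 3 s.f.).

Screen on constraints: σ_y ≥ 286 MPa; max service T ≥ 272 °C. Survivors: sample F, sample R, sample Z.
In SI units:
  sample F: E = 209.5 GPa, ρ = 8105 kg/m³
  sample R: E = 109.0 GPa, ρ = 4460 kg/m³
  sample Z: E = 388.1 GPa, ρ = 3955 kg/m³
  sample Z: M = 4.98×10⁻³
  sample R: M = 2.34×10⁻³
  sample F: M = 1.79×10⁻³
The maximum is for sample Z.

sample Z, M = 4.98×10⁻³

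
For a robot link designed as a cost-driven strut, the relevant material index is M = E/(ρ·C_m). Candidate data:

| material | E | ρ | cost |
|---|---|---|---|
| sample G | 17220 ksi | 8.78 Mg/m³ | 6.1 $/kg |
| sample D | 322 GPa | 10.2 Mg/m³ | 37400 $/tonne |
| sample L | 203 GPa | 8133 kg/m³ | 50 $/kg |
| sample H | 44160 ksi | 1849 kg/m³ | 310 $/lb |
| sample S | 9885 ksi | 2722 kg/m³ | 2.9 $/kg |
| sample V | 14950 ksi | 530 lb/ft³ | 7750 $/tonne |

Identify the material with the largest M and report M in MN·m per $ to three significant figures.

Normalizing units and computing the index:
  sample G: E = 118.7 GPa, ρ = 8780 kg/m³, cost = 6.100 $/kg
  sample D: E = 322.0 GPa, ρ = 10200 kg/m³, cost = 37.40 $/kg
  sample L: E = 203.0 GPa, ρ = 8133 kg/m³, cost = 50.00 $/kg
  sample H: E = 304.5 GPa, ρ = 1849 kg/m³, cost = 683.4 $/kg
  sample S: E = 68.15 GPa, ρ = 2722 kg/m³, cost = 2.900 $/kg
  sample V: E = 103.1 GPa, ρ = 8490 kg/m³, cost = 7.750 $/kg
  sample S: M = 8.63 MN·m per $
  sample G: M = 2.22 MN·m per $
  sample V: M = 1.57 MN·m per $
  sample D: M = 0.844 MN·m per $
  sample L: M = 0.499 MN·m per $
  sample H: M = 0.241 MN·m per $
Sample S ranks first.

sample S, M = 8.63 MN·m per $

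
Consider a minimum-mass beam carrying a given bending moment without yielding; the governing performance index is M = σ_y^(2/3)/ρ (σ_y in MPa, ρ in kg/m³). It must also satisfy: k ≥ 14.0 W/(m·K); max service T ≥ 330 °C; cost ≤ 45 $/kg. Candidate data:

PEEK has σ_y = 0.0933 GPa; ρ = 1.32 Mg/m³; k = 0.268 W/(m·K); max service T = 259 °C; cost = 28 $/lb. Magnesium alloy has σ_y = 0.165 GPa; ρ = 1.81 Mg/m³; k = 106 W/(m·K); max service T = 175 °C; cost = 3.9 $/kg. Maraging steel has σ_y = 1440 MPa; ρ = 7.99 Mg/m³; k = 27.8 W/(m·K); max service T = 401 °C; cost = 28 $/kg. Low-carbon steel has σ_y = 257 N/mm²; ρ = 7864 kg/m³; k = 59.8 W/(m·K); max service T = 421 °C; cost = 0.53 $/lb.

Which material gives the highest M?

maraging steel

Screen on constraints: k ≥ 14.0 W/(m·K); max service T ≥ 330 °C; cost ≤ 45 $/kg. Survivors: maraging steel, low-carbon steel.
Normalizing units and computing the index:
  maraging steel: σ_y = 1440 MPa, ρ = 7990 kg/m³
  low-carbon steel: σ_y = 257.0 MPa, ρ = 7864 kg/m³
  maraging steel: M = 16.0×10⁻³
  low-carbon steel: M = 5.14×10⁻³
The maximum is for maraging steel.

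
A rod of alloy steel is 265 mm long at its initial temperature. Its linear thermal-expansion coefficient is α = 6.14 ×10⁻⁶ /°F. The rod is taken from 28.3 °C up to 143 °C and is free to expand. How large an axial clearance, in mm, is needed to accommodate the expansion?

0.336 mm

Convert α: 6.14×10⁻⁶/°F × (9/5) = 11.1×10⁻⁶/K.
ΔT = 143 − 28.3 = 114.7 K.
ΔL = α·L₀·ΔT = 11.1×10⁻⁶ × 265 mm × 114.7 K = 0.336 mm.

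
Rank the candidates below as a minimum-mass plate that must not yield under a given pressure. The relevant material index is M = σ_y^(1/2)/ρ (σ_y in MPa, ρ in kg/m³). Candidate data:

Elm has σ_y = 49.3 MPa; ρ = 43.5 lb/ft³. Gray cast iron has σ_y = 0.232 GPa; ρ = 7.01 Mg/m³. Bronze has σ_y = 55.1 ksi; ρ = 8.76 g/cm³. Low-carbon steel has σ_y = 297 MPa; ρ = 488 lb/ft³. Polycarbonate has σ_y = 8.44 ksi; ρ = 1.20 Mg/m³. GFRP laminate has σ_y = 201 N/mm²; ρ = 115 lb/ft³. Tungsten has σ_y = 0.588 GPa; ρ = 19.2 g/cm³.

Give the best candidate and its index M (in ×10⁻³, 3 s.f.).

In SI units:
  elm: σ_y = 49.30 MPa, ρ = 696.8 kg/m³
  gray cast iron: σ_y = 232.0 MPa, ρ = 7010 kg/m³
  bronze: σ_y = 379.9 MPa, ρ = 8760 kg/m³
  low-carbon steel: σ_y = 297.0 MPa, ρ = 7817 kg/m³
  polycarbonate: σ_y = 58.19 MPa, ρ = 1200 kg/m³
  GFRP laminate: σ_y = 201.0 MPa, ρ = 1842 kg/m³
  tungsten: σ_y = 588.0 MPa, ρ = 19200 kg/m³
  elm: M = 10.1×10⁻³
  GFRP laminate: M = 7.70×10⁻³
  polycarbonate: M = 6.36×10⁻³
  bronze: M = 2.23×10⁻³
  low-carbon steel: M = 2.20×10⁻³
  gray cast iron: M = 2.17×10⁻³
  tungsten: M = 1.26×10⁻³
Elm ranks first.

elm, M = 10.1×10⁻³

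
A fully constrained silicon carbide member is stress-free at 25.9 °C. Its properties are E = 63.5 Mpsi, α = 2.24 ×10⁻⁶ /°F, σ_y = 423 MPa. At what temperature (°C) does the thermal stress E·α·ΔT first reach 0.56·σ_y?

160 °C

E = 63.5 Mpsi = 437.8 GPa.
α = 2.24×10⁻⁶/°F × 9/5 = 4.03×10⁻⁶/K.
E·α·ΔT = 236.9 MPa ⇒ ΔT = 236.9 / (437.8×10³ × 4.03×10⁻⁶) = 134.2 K.
T = 25.9 + 134.2 = 160.1 °C.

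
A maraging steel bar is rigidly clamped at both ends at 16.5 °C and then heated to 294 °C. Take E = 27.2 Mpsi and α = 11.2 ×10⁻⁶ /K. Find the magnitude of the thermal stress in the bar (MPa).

583 MPa

E = 27.2 Mpsi = 187.5 GPa.
ΔT = 277.5 K. Constrained thermal stress σ = E·α·ΔT = 187.5×10³ MPa × 11.2×10⁻⁶ × 277.5 = 583 MPa (compressive).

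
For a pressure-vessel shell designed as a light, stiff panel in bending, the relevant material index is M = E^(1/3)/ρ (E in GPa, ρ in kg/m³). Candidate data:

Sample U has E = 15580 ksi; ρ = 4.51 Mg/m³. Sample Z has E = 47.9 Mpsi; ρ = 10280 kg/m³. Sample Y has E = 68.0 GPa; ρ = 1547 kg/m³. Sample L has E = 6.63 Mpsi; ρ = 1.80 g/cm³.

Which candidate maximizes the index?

Normalizing units and computing the index:
  sample U: E = 107.4 GPa, ρ = 4510 kg/m³
  sample Z: E = 330.3 GPa, ρ = 10280 kg/m³
  sample Y: E = 68.00 GPa, ρ = 1547 kg/m³
  sample L: E = 45.71 GPa, ρ = 1800 kg/m³
  sample Y: M = 2.64×10⁻³
  sample L: M = 1.99×10⁻³
  sample U: M = 1.05×10⁻³
  sample Z: M = 0.672×10⁻³
Sample Y ranks first.

sample Y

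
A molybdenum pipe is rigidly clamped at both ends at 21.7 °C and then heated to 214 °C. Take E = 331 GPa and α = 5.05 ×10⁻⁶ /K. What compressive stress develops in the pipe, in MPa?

ΔT = 192.3 K. Constrained thermal stress σ = E·α·ΔT = 331.0×10³ MPa × 5.05×10⁻⁶ × 192.3 = 321 MPa (compressive).

321 MPa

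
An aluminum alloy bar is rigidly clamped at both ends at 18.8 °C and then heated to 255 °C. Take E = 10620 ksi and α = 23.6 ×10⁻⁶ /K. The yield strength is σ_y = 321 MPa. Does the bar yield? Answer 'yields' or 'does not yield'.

yields

E = 10620 ksi = 73.22 GPa.
ΔT = 236.2 K. Constrained thermal stress σ = E·α·ΔT = 73.22×10³ MPa × 23.6×10⁻⁶ × 236.2 = 408 MPa (compressive).
Compare to σ_y = 321 MPa: σ ≥ σ_y, so it yields.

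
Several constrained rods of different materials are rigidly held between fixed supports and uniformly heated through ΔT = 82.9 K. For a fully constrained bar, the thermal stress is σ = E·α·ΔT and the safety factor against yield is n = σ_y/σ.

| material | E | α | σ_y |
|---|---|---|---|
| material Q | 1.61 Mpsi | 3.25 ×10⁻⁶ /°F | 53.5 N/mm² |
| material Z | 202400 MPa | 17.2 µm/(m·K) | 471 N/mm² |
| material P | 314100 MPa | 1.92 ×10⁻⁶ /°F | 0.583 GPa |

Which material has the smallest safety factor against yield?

Per material, after unit conversion:
  material Q: E = 11.10, α = 5.85, σ_y = 53.50 → σ = 5.38 MPa, n = 9.94
  material Z: E = 202.4, α = 17.2, σ_y = 471.0 → σ = 289 MPa, n = 1.63
  material P: E = 314.1, α = 3.46, σ_y = 583.0 → σ = 90.0 MPa, n = 6.48
Smallest n: material Z with n = 1.63.

material Z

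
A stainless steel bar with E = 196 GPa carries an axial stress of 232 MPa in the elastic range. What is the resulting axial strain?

ε = σ/E = 232 / 196000 = 1.18×10⁻³.

1.18×10⁻³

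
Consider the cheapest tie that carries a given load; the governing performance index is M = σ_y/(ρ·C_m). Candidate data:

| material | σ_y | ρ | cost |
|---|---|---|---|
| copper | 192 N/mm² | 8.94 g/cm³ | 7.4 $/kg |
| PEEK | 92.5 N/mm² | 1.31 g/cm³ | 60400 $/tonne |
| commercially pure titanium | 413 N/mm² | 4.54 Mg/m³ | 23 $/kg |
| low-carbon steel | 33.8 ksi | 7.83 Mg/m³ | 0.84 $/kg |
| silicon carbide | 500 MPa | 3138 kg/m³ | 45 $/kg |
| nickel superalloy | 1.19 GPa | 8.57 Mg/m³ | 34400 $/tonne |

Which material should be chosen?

low-carbon steel

In SI units:
  copper: σ_y = 192.0 MPa, ρ = 8940 kg/m³, cost = 7.400 $/kg
  PEEK: σ_y = 92.50 MPa, ρ = 1310 kg/m³, cost = 60.40 $/kg
  commercially pure titanium: σ_y = 413.0 MPa, ρ = 4540 kg/m³, cost = 23.00 $/kg
  low-carbon steel: σ_y = 233.0 MPa, ρ = 7830 kg/m³, cost = 0.8400 $/kg
  silicon carbide: σ_y = 500.0 MPa, ρ = 3138 kg/m³, cost = 45.00 $/kg
  nickel superalloy: σ_y = 1190 MPa, ρ = 8570 kg/m³, cost = 34.40 $/kg
  low-carbon steel: M = 35.4 kN·m per $
  nickel superalloy: M = 4.04 kN·m per $
  commercially pure titanium: M = 3.96 kN·m per $
  silicon carbide: M = 3.54 kN·m per $
  copper: M = 2.90 kN·m per $
  PEEK: M = 1.17 kN·m per $
Highest index: low-carbon steel.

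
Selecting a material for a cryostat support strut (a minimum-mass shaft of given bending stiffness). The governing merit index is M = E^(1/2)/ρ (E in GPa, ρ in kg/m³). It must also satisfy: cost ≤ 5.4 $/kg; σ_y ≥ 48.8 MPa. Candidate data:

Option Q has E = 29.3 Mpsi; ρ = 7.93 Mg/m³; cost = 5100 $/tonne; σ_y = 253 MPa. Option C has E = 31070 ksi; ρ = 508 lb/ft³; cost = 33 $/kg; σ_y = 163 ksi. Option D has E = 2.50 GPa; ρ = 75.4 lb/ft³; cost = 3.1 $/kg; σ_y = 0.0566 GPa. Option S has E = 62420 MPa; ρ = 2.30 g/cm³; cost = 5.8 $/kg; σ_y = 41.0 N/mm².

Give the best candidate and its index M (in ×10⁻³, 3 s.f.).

Screen on constraints: cost ≤ 5.4 $/kg; σ_y ≥ 48.8 MPa. Survivors: option Q, option D.
In SI units:
  option Q: E = 202.0 GPa, ρ = 7930 kg/m³
  option D: E = 2.500 GPa, ρ = 1208 kg/m³
  option Q: M = 1.79×10⁻³
  option D: M = 1.31×10⁻³
The maximum is for option Q.

option Q, M = 1.79×10⁻³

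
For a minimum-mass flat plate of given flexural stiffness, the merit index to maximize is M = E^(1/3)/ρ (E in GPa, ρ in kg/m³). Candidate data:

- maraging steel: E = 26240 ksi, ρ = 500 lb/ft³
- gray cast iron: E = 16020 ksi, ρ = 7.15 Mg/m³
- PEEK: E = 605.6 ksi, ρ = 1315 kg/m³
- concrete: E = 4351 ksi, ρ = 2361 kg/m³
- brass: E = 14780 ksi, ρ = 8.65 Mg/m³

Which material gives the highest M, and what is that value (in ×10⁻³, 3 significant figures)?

Putting every candidate on a common basis:
  maraging steel: E = 180.9 GPa, ρ = 8009 kg/m³
  gray cast iron: E = 110.5 GPa, ρ = 7150 kg/m³
  PEEK: E = 4.175 GPa, ρ = 1315 kg/m³
  concrete: E = 30.00 GPa, ρ = 2361 kg/m³
  brass: E = 101.9 GPa, ρ = 8650 kg/m³
  concrete: M = 1.32×10⁻³
  PEEK: M = 1.22×10⁻³
  maraging steel: M = 0.706×10⁻³
  gray cast iron: M = 0.671×10⁻³
  brass: M = 0.540×10⁻³
Concrete ranks first.

concrete, M = 1.32×10⁻³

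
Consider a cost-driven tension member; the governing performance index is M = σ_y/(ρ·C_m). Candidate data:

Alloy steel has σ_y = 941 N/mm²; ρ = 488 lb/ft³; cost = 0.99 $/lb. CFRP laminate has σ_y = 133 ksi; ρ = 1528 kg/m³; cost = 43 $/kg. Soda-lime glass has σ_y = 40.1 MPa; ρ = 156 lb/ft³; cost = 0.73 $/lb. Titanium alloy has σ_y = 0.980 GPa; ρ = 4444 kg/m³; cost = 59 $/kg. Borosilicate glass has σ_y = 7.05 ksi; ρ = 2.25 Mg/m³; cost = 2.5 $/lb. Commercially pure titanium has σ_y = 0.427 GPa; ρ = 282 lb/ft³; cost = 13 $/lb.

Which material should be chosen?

alloy steel

In SI units:
  alloy steel: σ_y = 941.0 MPa, ρ = 7817 kg/m³, cost = 2.183 $/kg
  CFRP laminate: σ_y = 917.0 MPa, ρ = 1528 kg/m³, cost = 43.00 $/kg
  soda-lime glass: σ_y = 40.10 MPa, ρ = 2499 kg/m³, cost = 1.609 $/kg
  titanium alloy: σ_y = 980.0 MPa, ρ = 4444 kg/m³, cost = 59.00 $/kg
  borosilicate glass: σ_y = 48.61 MPa, ρ = 2250 kg/m³, cost = 5.511 $/kg
  commercially pure titanium: σ_y = 427.0 MPa, ρ = 4517 kg/m³, cost = 28.66 $/kg
  alloy steel: M = 55.2 kN·m per $
  CFRP laminate: M = 14.0 kN·m per $
  soda-lime glass: M = 9.97 kN·m per $
  borosilicate glass: M = 3.92 kN·m per $
  titanium alloy: M = 3.74 kN·m per $
  commercially pure titanium: M = 3.30 kN·m per $
The maximum is for alloy steel.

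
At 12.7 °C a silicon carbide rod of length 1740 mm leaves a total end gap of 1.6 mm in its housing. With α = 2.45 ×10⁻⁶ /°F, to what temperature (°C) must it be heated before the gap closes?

221 °C

α = 2.45×10⁻⁶/°F × 9/5 = 4.41×10⁻⁶/K.
α·L₀·ΔT = 1.6 mm ⇒ ΔT = 1.6 / (4.41×10⁻⁶ × 1740.0) = 208.5 K.
T = 12.7 + 208.5 = 221.2 °C.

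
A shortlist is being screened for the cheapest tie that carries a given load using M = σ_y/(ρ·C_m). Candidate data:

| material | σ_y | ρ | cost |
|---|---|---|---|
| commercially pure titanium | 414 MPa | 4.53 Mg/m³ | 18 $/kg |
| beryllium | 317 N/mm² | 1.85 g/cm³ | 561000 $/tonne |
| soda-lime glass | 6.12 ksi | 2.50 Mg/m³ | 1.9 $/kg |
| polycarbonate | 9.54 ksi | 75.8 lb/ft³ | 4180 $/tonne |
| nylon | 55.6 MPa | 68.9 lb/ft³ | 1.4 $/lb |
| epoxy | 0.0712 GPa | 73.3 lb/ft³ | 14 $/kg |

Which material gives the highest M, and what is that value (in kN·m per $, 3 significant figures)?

nylon, M = 16.3 kN·m per $

In SI units:
  commercially pure titanium: σ_y = 414.0 MPa, ρ = 4530 kg/m³, cost = 18.00 $/kg
  beryllium: σ_y = 317.0 MPa, ρ = 1850 kg/m³, cost = 561.0 $/kg
  soda-lime glass: σ_y = 42.20 MPa, ρ = 2500 kg/m³, cost = 1.900 $/kg
  polycarbonate: σ_y = 65.78 MPa, ρ = 1214 kg/m³, cost = 4.180 $/kg
  nylon: σ_y = 55.60 MPa, ρ = 1104 kg/m³, cost = 3.086 $/kg
  epoxy: σ_y = 71.20 MPa, ρ = 1174 kg/m³, cost = 14.00 $/kg
  nylon: M = 16.3 kN·m per $
  polycarbonate: M = 13.0 kN·m per $
  soda-lime glass: M = 8.88 kN·m per $
  commercially pure titanium: M = 5.08 kN·m per $
  epoxy: M = 4.33 kN·m per $
  beryllium: M = 0.305 kN·m per $
Nylon ranks first.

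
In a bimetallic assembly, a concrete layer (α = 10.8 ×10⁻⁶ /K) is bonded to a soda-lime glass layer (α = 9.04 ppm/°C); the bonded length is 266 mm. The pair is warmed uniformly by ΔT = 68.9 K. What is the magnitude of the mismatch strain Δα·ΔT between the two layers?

Δα = |10.8 − 9.04|×10⁻⁶/K = 1.76×10⁻⁶/K.
Mismatch strain = Δα·ΔT = 1.76×10⁻⁶ × 68.9 = 1.21×10⁻⁴.

1.21×10⁻⁴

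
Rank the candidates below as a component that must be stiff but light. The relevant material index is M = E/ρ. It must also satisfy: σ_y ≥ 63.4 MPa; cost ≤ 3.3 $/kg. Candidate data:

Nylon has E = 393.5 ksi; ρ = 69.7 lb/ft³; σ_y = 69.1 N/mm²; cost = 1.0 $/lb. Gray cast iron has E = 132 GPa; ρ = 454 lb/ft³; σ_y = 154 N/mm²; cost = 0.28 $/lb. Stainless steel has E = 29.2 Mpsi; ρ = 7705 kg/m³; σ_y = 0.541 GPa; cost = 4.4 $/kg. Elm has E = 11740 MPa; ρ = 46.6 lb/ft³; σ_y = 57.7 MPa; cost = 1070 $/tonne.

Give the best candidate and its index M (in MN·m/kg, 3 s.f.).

Screen on constraints: σ_y ≥ 63.4 MPa; cost ≤ 3.3 $/kg. Survivors: nylon, gray cast iron.
In SI units:
  nylon: E = 2.713 GPa, ρ = 1116 kg/m³
  gray cast iron: E = 132.0 GPa, ρ = 7272 kg/m³
  gray cast iron: M = 18.2 MN·m/kg
  nylon: M = 2.43 MN·m/kg
The maximum is for gray cast iron.

gray cast iron, M = 18.2 MN·m/kg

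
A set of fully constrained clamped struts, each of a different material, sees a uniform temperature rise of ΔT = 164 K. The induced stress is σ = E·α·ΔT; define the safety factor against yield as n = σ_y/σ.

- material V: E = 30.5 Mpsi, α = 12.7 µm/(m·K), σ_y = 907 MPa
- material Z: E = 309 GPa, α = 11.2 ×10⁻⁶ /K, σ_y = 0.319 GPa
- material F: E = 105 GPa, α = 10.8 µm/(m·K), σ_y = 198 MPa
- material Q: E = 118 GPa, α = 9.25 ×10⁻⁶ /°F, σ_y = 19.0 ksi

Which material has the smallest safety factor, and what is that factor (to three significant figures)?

Per material, after unit conversion:
  material V: E = 210.3, α = 12.7, σ_y = 907.0 → σ = 438 MPa, n = 2.07
  material Z: E = 309.0, α = 11.2, σ_y = 319.0 → σ = 568 MPa, n = 0.562
  material F: E = 105.0, α = 10.8, σ_y = 198.0 → σ = 186 MPa, n = 1.06
  material Q: E = 118.0, α = 16.6, σ_y = 131.0 → σ = 322 MPa, n = 0.407
Material Q has the lowest safety factor, n = 0.407.

material Q, n = 0.407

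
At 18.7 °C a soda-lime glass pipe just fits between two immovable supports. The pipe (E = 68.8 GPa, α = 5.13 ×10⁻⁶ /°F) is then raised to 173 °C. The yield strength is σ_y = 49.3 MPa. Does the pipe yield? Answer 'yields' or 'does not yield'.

yields

α = 5.13×10⁻⁶/°F × 9/5 = 9.23×10⁻⁶/K.
ΔT = 154.3 K. Constrained thermal stress σ = E·α·ΔT = 68.80×10³ MPa × 9.23×10⁻⁶ × 154.3 = 98.0 MPa (compressive).
Compare to σ_y = 49.3 MPa: σ ≥ σ_y, so it yields.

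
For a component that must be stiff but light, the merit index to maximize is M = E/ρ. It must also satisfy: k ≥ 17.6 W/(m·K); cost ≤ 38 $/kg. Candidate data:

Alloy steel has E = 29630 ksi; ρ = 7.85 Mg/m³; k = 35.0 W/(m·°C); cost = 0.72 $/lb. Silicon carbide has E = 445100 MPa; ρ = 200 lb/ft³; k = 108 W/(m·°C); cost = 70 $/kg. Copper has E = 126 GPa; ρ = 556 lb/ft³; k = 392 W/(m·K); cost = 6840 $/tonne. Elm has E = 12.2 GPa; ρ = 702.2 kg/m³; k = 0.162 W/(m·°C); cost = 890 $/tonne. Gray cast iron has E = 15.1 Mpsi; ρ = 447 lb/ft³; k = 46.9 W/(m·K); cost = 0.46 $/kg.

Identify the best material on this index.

Screen on constraints: k ≥ 17.6 W/(m·K); cost ≤ 38 $/kg. Survivors: alloy steel, copper, gray cast iron.
After converting to SI:
  alloy steel: E = 204.3 GPa, ρ = 7850 kg/m³
  copper: E = 126.0 GPa, ρ = 8906 kg/m³
  gray cast iron: E = 104.1 GPa, ρ = 7160 kg/m³
  alloy steel: M = 26.0 MN·m/kg
  gray cast iron: M = 14.5 MN·m/kg
  copper: M = 14.1 MN·m/kg
The maximum is for alloy steel.

alloy steel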